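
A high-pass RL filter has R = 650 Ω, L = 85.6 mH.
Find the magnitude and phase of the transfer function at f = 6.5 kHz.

Step 1 — Angular frequency: ω = 2π·6500 = 4.084e+04 rad/s.
Step 2 — Transfer function: H(jω) = jωL/(R + jωL).
Step 3 — Numerator jωL = j·3496; denominator R + jωL = 650 + j3496.
Step 4 — H = 0.9666 + j0.1797.
Step 5 — Magnitude: |H| = 0.9832 (-0.1 dB); phase: φ = 10.5°.

|H| = 0.9832 (-0.1 dB), φ = 10.5°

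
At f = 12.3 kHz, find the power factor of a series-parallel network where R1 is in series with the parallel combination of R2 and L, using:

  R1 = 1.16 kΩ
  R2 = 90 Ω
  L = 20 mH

Step 1 — Angular frequency: ω = 2π·f = 2π·1.23e+04 = 7.728e+04 rad/s.
Step 2 — Component impedances:
  R1: Z = R = 1160 Ω
  R2: Z = R = 90 Ω
  L: Z = jωL = j·7.728e+04·0.02 = 0 + j1546 Ω
Step 3 — Parallel branch: R2 || L = 1/(1/R2 + 1/L) = 89.7 + j5.223 Ω.
Step 4 — Series with R1: Z_total = R1 + (R2 || L) = 1250 + j5.223 Ω = 1250∠0.2° Ω.
Step 5 — Power factor: PF = cos(φ) = Re(Z)/|Z| = 1250/1250 = 1.
Step 6 — Type: Im(Z) = 5.223 ⇒ lagging (phase φ = 0.2°).

PF = 1 (lagging, φ = 0.2°)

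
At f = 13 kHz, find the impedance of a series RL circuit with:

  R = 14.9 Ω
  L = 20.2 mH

Step 1 — Angular frequency: ω = 2π·f = 2π·1.3e+04 = 8.168e+04 rad/s.
Step 2 — Component impedances:
  R: Z = R = 14.9 Ω
  L: Z = jωL = j·8.168e+04·0.0202 = 0 + j1650 Ω
Step 3 — Series combination: Z_total = R + L = 14.9 + j1650 Ω = 1650∠89.5° Ω.

Z = 14.9 + j1650 Ω = 1650∠89.5° Ω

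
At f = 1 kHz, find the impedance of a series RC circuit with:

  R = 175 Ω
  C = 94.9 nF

Step 1 — Angular frequency: ω = 2π·f = 2π·1000 = 6283 rad/s.
Step 2 — Component impedances:
  R: Z = R = 175 Ω
  C: Z = 1/(jωC) = -j/(ω·C) = 0 - j1677 Ω
Step 3 — Series combination: Z_total = R + C = 175 - j1677 Ω = 1686∠-84.0° Ω.

Z = 175 - j1677 Ω = 1686∠-84.0° Ω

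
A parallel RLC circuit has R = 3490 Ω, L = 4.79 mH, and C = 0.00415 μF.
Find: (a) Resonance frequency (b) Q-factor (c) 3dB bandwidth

Step 1 — Resonance: ω₀ = 1/√(LC) = 1/√(0.00479·4.15e-09) = 2.243e+05 rad/s.
Step 2 — f₀ = ω₀/(2π) = 3.57e+04 Hz.
Step 3 — Parallel Q: Q = R/(ω₀L) = 3490/(2.243e+05·0.00479) = 3.248.
Step 4 — Bandwidth: Δω = ω₀/Q = 6.904e+04 rad/s; BW = Δω/(2π) = 1.099e+04 Hz.

(a) f₀ = 3.57e+04 Hz  (b) Q = 3.248  (c) BW = 1.099e+04 Hz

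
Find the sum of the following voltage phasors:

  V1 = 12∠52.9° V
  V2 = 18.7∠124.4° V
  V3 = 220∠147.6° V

Step 1 — Convert each phasor to rectangular form:
  V1 = 12·(cos(52.9°) + j·sin(52.9°)) = 7.238 + j9.571 V
  V2 = 18.7·(cos(124.4°) + j·sin(124.4°)) = -10.56 + j15.43 V
  V3 = 220·(cos(147.6°) + j·sin(147.6°)) = -185.8 + j117.9 V
Step 2 — Sum components: V_total = -189.1 + j142.9 V.
Step 3 — Convert to polar: |V_total| = 237 V, ∠V_total = 142.9°.

V_total = 237∠142.9° V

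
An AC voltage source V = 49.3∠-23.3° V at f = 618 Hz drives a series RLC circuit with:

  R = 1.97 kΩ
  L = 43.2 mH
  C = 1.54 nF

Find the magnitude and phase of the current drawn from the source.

Step 1 — Angular frequency: ω = 2π·f = 2π·618 = 3883 rad/s.
Step 2 — Component impedances:
  R: Z = R = 1970 Ω
  L: Z = jωL = j·3883·0.0432 = 0 + j167.7 Ω
  C: Z = 1/(jωC) = -j/(ω·C) = 0 - j1.672e+05 Ω
Step 3 — Series combination: Z_total = R + L + C = 1970 - j1.671e+05 Ω = 1.671e+05∠-89.3° Ω.
Step 4 — Source phasor: V = 49.3∠-23.3° V = 45.28 - j19.5 V.
Step 5 — Ohm's law: I = V / Z_total = (45.28 - j19.5) / (1970 - j1.671e+05) = 0.0001199 + j0.0002696 A.
Step 6 — Convert to polar: |I| = 0.0002951 A, ∠I = 66.0°.

I = 0.0002951∠66.0° A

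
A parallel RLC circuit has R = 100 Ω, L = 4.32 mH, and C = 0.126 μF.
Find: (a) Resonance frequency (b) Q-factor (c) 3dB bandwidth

Step 1 — Resonance: ω₀ = 1/√(LC) = 1/√(0.00432·1.26e-07) = 4.286e+04 rad/s.
Step 2 — f₀ = ω₀/(2π) = 6822 Hz.
Step 3 — Parallel Q: Q = R/(ω₀L) = 100/(4.286e+04·0.00432) = 0.5401.
Step 4 — Bandwidth: Δω = ω₀/Q = 7.937e+04 rad/s; BW = Δω/(2π) = 1.263e+04 Hz.

(a) f₀ = 6822 Hz  (b) Q = 0.5401  (c) BW = 1.263e+04 Hz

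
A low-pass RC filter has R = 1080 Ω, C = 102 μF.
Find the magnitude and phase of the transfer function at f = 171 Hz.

Step 1 — Angular frequency: ω = 2π·171 = 1074 rad/s.
Step 2 — Transfer function: H(jω) = 1/(1 + jωRC).
Step 3 — Denominator: 1 + jωRC = 1 + j·1074·1080·0.000102 = 1 + j118.4.
Step 4 — H = 7.138e-05 - j0.008448.
Step 5 — Magnitude: |H| = 0.008449 (-41.5 dB); phase: φ = -89.5°.

|H| = 0.008449 (-41.5 dB), φ = -89.5°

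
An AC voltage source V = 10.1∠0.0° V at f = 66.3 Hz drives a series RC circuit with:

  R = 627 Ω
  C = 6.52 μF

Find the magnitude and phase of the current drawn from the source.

Step 1 — Angular frequency: ω = 2π·f = 2π·66.3 = 416.6 rad/s.
Step 2 — Component impedances:
  R: Z = R = 627 Ω
  C: Z = 1/(jωC) = -j/(ω·C) = 0 - j368.2 Ω
Step 3 — Series combination: Z_total = R + C = 627 - j368.2 Ω = 727.1∠-30.4° Ω.
Step 4 — Source phasor: V = 10.1∠0.0° V = 10.1 V.
Step 5 — Ohm's law: I = V / Z_total = (10.1) / (627 - j368.2) = 0.01198 + j0.007034 A.
Step 6 — Convert to polar: |I| = 0.01389 A, ∠I = 30.4°.

I = 0.01389∠30.4° A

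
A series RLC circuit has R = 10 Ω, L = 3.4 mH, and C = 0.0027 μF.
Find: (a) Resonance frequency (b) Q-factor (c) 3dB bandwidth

Step 1 — Resonance condition Im(Z)=0 gives ω₀ = 1/√(LC).
Step 2 — ω₀ = 1/√(0.0034·2.7e-09) = 3.3e+05 rad/s.
Step 3 — f₀ = ω₀/(2π) = 5.253e+04 Hz.
Step 4 — Series Q: Q = ω₀L/R = 3.3e+05·0.0034/10 = 112.2.
Step 5 — 3dB bandwidth: Δω = ω₀/Q = 2941 rad/s; BW = Δω/(2π) = 468.1 Hz.

(a) f₀ = 5.253e+04 Hz  (b) Q = 112.2  (c) BW = 468.1 Hz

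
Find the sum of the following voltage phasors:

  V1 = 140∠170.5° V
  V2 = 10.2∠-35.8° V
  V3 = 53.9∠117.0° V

Step 1 — Convert each phasor to rectangular form:
  V1 = 140·(cos(170.5°) + j·sin(170.5°)) = -138.1 + j23.11 V
  V2 = 10.2·(cos(-35.8°) + j·sin(-35.8°)) = 8.273 - j5.967 V
  V3 = 53.9·(cos(117.0°) + j·sin(117.0°)) = -24.47 + j48.03 V
Step 2 — Sum components: V_total = -154.3 + j65.17 V.
Step 3 — Convert to polar: |V_total| = 167.5 V, ∠V_total = 157.1°.

V_total = 167.5∠157.1° V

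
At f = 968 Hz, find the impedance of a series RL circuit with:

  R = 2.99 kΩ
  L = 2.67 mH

Step 1 — Angular frequency: ω = 2π·f = 2π·968 = 6082 rad/s.
Step 2 — Component impedances:
  R: Z = R = 2990 Ω
  L: Z = jωL = j·6082·0.00267 = 0 + j16.24 Ω
Step 3 — Series combination: Z_total = R + L = 2990 + j16.24 Ω = 2990∠0.3° Ω.

Z = 2990 + j16.24 Ω = 2990∠0.3° Ω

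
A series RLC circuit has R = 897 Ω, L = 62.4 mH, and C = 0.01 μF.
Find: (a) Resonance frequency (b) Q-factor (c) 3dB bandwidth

Step 1 — Resonance condition Im(Z)=0 gives ω₀ = 1/√(LC).
Step 2 — ω₀ = 1/√(0.0624·1e-08) = 4.003e+04 rad/s.
Step 3 — f₀ = ω₀/(2π) = 6371 Hz.
Step 4 — Series Q: Q = ω₀L/R = 4.003e+04·0.0624/897 = 2.785.
Step 5 — 3dB bandwidth: Δω = ω₀/Q = 1.438e+04 rad/s; BW = Δω/(2π) = 2288 Hz.

(a) f₀ = 6371 Hz  (b) Q = 2.785  (c) BW = 2288 Hz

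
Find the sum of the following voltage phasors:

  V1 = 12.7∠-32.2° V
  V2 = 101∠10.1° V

Step 1 — Convert each phasor to rectangular form:
  V1 = 12.7·(cos(-32.2°) + j·sin(-32.2°)) = 10.75 - j6.768 V
  V2 = 101·(cos(10.1°) + j·sin(10.1°)) = 99.43 + j17.71 V
Step 2 — Sum components: V_total = 110.2 + j10.94 V.
Step 3 — Convert to polar: |V_total| = 110.7 V, ∠V_total = 5.7°.

V_total = 110.7∠5.7° V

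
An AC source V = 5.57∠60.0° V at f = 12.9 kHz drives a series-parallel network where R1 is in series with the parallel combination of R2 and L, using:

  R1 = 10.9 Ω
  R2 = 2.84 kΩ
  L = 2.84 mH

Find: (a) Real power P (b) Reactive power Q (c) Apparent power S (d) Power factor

Step 1 — Angular frequency: ω = 2π·f = 2π·1.29e+04 = 8.105e+04 rad/s.
Step 2 — Component impedances:
  R1: Z = R = 10.9 Ω
  R2: Z = R = 2840 Ω
  L: Z = jωL = j·8.105e+04·0.00284 = 0 + j230.2 Ω
Step 3 — Parallel branch: R2 || L = 1/(1/R2 + 1/L) = 18.54 + j228.7 Ω.
Step 4 — Series with R1: Z_total = R1 + (R2 || L) = 29.44 + j228.7 Ω = 230.6∠82.7° Ω.
Step 5 — Source phasor: V = 5.57∠60.0° V = 2.785 + j4.824 V.
Step 6 — Current: I = V / Z = 0.02229 - j0.009309 A = 0.02416∠-22.7° A.
Step 7 — Complex power: S = V·I* = 0.01718 + j0.1335 VA.
Step 8 — Real power: P = Re(S) = 0.01718 W.
Step 9 — Reactive power: Q = Im(S) = 0.1335 VAR.
Step 10 — Apparent power: |S| = 0.1346 VA.
Step 11 — Power factor: PF = P/|S| = 0.1277 (lagging).

(a) P = 0.01718 W  (b) Q = 0.1335 VAR  (c) S = 0.1346 VA  (d) PF = 0.1277 (lagging)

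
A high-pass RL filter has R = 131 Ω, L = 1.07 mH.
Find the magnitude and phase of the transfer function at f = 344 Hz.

Step 1 — Angular frequency: ω = 2π·344 = 2161 rad/s.
Step 2 — Transfer function: H(jω) = jωL/(R + jωL).
Step 3 — Numerator jωL = j·2.313; denominator R + jωL = 131 + j2.313.
Step 4 — H = 0.0003116 + j0.01765.
Step 5 — Magnitude: |H| = 0.01765 (-35.1 dB); phase: φ = 89.0°.

|H| = 0.01765 (-35.1 dB), φ = 89.0°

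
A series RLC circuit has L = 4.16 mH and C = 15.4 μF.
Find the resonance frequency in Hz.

Step 1 — Resonance condition Im(Z)=0 gives ω₀ = 1/√(LC).
Step 2 — ω₀ = 1/√(0.00416·1.54e-05) = 3951 rad/s.
Step 3 — f₀ = ω₀/(2π) = 628.8 Hz.

f₀ = 628.8 Hz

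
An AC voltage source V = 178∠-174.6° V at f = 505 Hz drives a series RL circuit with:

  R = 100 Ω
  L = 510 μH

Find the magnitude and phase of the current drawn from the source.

Step 1 — Angular frequency: ω = 2π·f = 2π·505 = 3173 rad/s.
Step 2 — Component impedances:
  R: Z = R = 100 Ω
  L: Z = jωL = j·3173·0.00051 = 0 + j1.618 Ω
Step 3 — Series combination: Z_total = R + L = 100 + j1.618 Ω = 100∠0.9° Ω.
Step 4 — Source phasor: V = 178∠-174.6° V = -177.2 - j16.75 V.
Step 5 — Ohm's law: I = V / Z_total = (-177.2 - j16.75) / (100 + j1.618) = -1.774 - j0.1388 A.
Step 6 — Convert to polar: |I| = 1.78 A, ∠I = -175.5°.

I = 1.78∠-175.5° A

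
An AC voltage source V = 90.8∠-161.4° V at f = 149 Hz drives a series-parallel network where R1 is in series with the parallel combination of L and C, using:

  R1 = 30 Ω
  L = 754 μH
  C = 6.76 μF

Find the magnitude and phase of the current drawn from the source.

Step 1 — Angular frequency: ω = 2π·f = 2π·149 = 936.2 rad/s.
Step 2 — Component impedances:
  R1: Z = R = 30 Ω
  L: Z = jωL = j·936.2·0.000754 = 0 + j0.7059 Ω
  C: Z = 1/(jωC) = -j/(ω·C) = 0 - j158 Ω
Step 3 — Parallel branch: L || C = 1/(1/L + 1/C) = 0 + j0.7091 Ω.
Step 4 — Series with R1: Z_total = R1 + (L || C) = 30 + j0.7091 Ω = 30.01∠1.4° Ω.
Step 5 — Source phasor: V = 90.8∠-161.4° V = -86.06 - j28.96 V.
Step 6 — Ohm's law: I = V / Z_total = (-86.06 - j28.96) / (30 + j0.7091) = -2.89 - j0.8971 A.
Step 7 — Convert to polar: |I| = 3.026 A, ∠I = -162.8°.

I = 3.026∠-162.8° A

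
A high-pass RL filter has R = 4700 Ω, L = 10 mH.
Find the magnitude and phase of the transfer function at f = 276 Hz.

Step 1 — Angular frequency: ω = 2π·276 = 1734 rad/s.
Step 2 — Transfer function: H(jω) = jωL/(R + jωL).
Step 3 — Numerator jωL = j·17.34; denominator R + jωL = 4700 + j17.34.
Step 4 — H = 1.361e-05 + j0.00369.
Step 5 — Magnitude: |H| = 0.00369 (-48.7 dB); phase: φ = 89.8°.

|H| = 0.00369 (-48.7 dB), φ = 89.8°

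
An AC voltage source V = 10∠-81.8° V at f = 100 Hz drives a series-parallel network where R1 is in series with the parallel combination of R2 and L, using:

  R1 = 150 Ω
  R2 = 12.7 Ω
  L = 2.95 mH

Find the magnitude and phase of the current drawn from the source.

Step 1 — Angular frequency: ω = 2π·f = 2π·100 = 628.3 rad/s.
Step 2 — Component impedances:
  R1: Z = R = 150 Ω
  R2: Z = R = 12.7 Ω
  L: Z = jωL = j·628.3·0.00295 = 0 + j1.854 Ω
Step 3 — Parallel branch: R2 || L = 1/(1/R2 + 1/L) = 0.2649 + j1.815 Ω.
Step 4 — Series with R1: Z_total = R1 + (R2 || L) = 150.3 + j1.815 Ω = 150.3∠0.7° Ω.
Step 5 — Source phasor: V = 10∠-81.8° V = 1.426 - j9.898 V.
Step 6 — Ohm's law: I = V / Z_total = (1.426 - j9.898) / (150.3 + j1.815) = 0.008695 - j0.06597 A.
Step 7 — Convert to polar: |I| = 0.06654 A, ∠I = -82.5°.

I = 0.06654∠-82.5° A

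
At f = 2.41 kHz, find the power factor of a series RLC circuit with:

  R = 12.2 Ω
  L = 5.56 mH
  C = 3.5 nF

Step 1 — Angular frequency: ω = 2π·f = 2π·2410 = 1.514e+04 rad/s.
Step 2 — Component impedances:
  R: Z = R = 12.2 Ω
  L: Z = jωL = j·1.514e+04·0.00556 = 0 + j84.19 Ω
  C: Z = 1/(jωC) = -j/(ω·C) = 0 - j1.887e+04 Ω
Step 3 — Series combination: Z_total = R + L + C = 12.2 - j1.878e+04 Ω = 1.878e+04∠-90.0° Ω.
Step 4 — Power factor: PF = cos(φ) = Re(Z)/|Z| = 12.2/18784 = 0.0006495.
Step 5 — Type: Im(Z) = -1.878e+04 ⇒ leading (phase φ = -90.0°).

PF = 0.0006495 (leading, φ = -90.0°)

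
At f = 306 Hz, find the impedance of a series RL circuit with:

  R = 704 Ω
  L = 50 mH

Step 1 — Angular frequency: ω = 2π·f = 2π·306 = 1923 rad/s.
Step 2 — Component impedances:
  R: Z = R = 704 Ω
  L: Z = jωL = j·1923·0.05 = 0 + j96.13 Ω
Step 3 — Series combination: Z_total = R + L = 704 + j96.13 Ω = 710.5∠7.8° Ω.

Z = 704 + j96.13 Ω = 710.5∠7.8° Ω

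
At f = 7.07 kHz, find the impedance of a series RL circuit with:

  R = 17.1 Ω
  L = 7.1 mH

Step 1 — Angular frequency: ω = 2π·f = 2π·7070 = 4.442e+04 rad/s.
Step 2 — Component impedances:
  R: Z = R = 17.1 Ω
  L: Z = jωL = j·4.442e+04·0.0071 = 0 + j315.4 Ω
Step 3 — Series combination: Z_total = R + L = 17.1 + j315.4 Ω = 315.9∠86.9° Ω.

Z = 17.1 + j315.4 Ω = 315.9∠86.9° Ω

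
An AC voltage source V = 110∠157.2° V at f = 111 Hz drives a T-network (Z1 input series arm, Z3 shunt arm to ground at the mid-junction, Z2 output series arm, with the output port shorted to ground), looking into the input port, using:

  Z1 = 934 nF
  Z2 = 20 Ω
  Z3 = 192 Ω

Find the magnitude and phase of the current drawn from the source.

Step 1 — Angular frequency: ω = 2π·f = 2π·111 = 697.4 rad/s.
Step 2 — Component impedances:
  Z1: Z = 1/(jωC) = -j/(ω·C) = 0 - j1535 Ω
  Z2: Z = R = 20 Ω
  Z3: Z = R = 192 Ω
Step 3 — With the output port shorted to ground, the output series arm Z2 runs from the junction to ground; the shunt arm Z3 also runs from the junction to ground. They appear in parallel: Z3 || Z2 = 18.11 Ω.
Step 4 — Series with input arm Z1: Z_in = Z1 + (Z3 || Z2) = 18.11 - j1535 Ω = 1535∠-89.3° Ω.
Step 5 — Source phasor: V = 110∠157.2° V = -101.4 + j42.63 V.
Step 6 — Ohm's law: I = V / Z_total = (-101.4 + j42.63) / (18.11 - j1535) = -0.02854 - j0.06572 A.
Step 7 — Convert to polar: |I| = 0.07165 A, ∠I = -113.5°.

I = 0.07165∠-113.5° A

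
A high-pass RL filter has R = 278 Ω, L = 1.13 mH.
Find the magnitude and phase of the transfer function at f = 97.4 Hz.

Step 1 — Angular frequency: ω = 2π·97.4 = 612 rad/s.
Step 2 — Transfer function: H(jω) = jωL/(R + jωL).
Step 3 — Numerator jωL = j·0.6915; denominator R + jωL = 278 + j0.6915.
Step 4 — H = 6.188e-06 + j0.002488.
Step 5 — Magnitude: |H| = 0.002488 (-52.1 dB); phase: φ = 89.9°.

|H| = 0.002488 (-52.1 dB), φ = 89.9°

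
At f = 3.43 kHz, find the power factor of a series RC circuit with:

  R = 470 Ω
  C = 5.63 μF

Step 1 — Angular frequency: ω = 2π·f = 2π·3430 = 2.155e+04 rad/s.
Step 2 — Component impedances:
  R: Z = R = 470 Ω
  C: Z = 1/(jωC) = -j/(ω·C) = 0 - j8.242 Ω
Step 3 — Series combination: Z_total = R + C = 470 - j8.242 Ω = 470.1∠-1.0° Ω.
Step 4 — Power factor: PF = cos(φ) = Re(Z)/|Z| = 470/470.1 = 0.9998.
Step 5 — Type: Im(Z) = -8.242 ⇒ leading (phase φ = -1.0°).

PF = 0.9998 (leading, φ = -1.0°)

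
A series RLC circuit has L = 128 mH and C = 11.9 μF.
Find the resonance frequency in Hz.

Step 1 — Resonance condition Im(Z)=0 gives ω₀ = 1/√(LC).
Step 2 — ω₀ = 1/√(0.128·1.19e-05) = 810.3 rad/s.
Step 3 — f₀ = ω₀/(2π) = 129 Hz.

f₀ = 129 Hz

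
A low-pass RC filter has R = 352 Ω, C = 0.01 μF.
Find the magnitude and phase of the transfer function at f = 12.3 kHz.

Step 1 — Angular frequency: ω = 2π·1.23e+04 = 7.728e+04 rad/s.
Step 2 — Transfer function: H(jω) = 1/(1 + jωRC).
Step 3 — Denominator: 1 + jωRC = 1 + j·7.728e+04·352·1e-08 = 1 + j0.272.
Step 4 — H = 0.9311 - j0.2533.
Step 5 — Magnitude: |H| = 0.9649 (-0.3 dB); phase: φ = -15.2°.

|H| = 0.9649 (-0.3 dB), φ = -15.2°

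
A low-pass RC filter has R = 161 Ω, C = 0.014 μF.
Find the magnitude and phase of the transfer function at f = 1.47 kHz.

Step 1 — Angular frequency: ω = 2π·1470 = 9236 rad/s.
Step 2 — Transfer function: H(jω) = 1/(1 + jωRC).
Step 3 — Denominator: 1 + jωRC = 1 + j·9236·161·1.4e-08 = 1 + j0.02082.
Step 4 — H = 0.9996 - j0.02081.
Step 5 — Magnitude: |H| = 0.9998 (-0.0 dB); phase: φ = -1.2°.

|H| = 0.9998 (-0.0 dB), φ = -1.2°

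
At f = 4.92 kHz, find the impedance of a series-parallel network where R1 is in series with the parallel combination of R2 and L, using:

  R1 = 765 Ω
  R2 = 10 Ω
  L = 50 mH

Step 1 — Angular frequency: ω = 2π·f = 2π·4920 = 3.091e+04 rad/s.
Step 2 — Component impedances:
  R1: Z = R = 765 Ω
  R2: Z = R = 10 Ω
  L: Z = jωL = j·3.091e+04·0.05 = 0 + j1546 Ω
Step 3 — Parallel branch: R2 || L = 1/(1/R2 + 1/L) = 10 + j0.06469 Ω.
Step 4 — Series with R1: Z_total = R1 + (R2 || L) = 775 + j0.06469 Ω = 775∠0.0° Ω.

Z = 775 + j0.06469 Ω = 775∠0.0° Ω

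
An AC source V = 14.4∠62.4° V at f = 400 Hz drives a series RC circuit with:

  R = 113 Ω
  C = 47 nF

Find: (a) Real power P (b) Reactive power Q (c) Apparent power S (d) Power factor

Step 1 — Angular frequency: ω = 2π·f = 2π·400 = 2513 rad/s.
Step 2 — Component impedances:
  R: Z = R = 113 Ω
  C: Z = 1/(jωC) = -j/(ω·C) = 0 - j8466 Ω
Step 3 — Series combination: Z_total = R + C = 113 - j8466 Ω = 8466∠-89.2° Ω.
Step 4 — Source phasor: V = 14.4∠62.4° V = 6.671 + j12.76 V.
Step 5 — Current: I = V / Z = -0.001497 + j0.000808 A = 0.001701∠151.6° A.
Step 6 — Complex power: S = V·I* = 0.0003269 - j0.02449 VA.
Step 7 — Real power: P = Re(S) = 0.0003269 W.
Step 8 — Reactive power: Q = Im(S) = -0.02449 VAR.
Step 9 — Apparent power: |S| = 0.02449 VA.
Step 10 — Power factor: PF = P/|S| = 0.01335 (leading).

(a) P = 0.0003269 W  (b) Q = -0.02449 VAR  (c) S = 0.02449 VA  (d) PF = 0.01335 (leading)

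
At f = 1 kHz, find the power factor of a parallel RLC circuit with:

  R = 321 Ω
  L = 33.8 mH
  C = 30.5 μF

Step 1 — Angular frequency: ω = 2π·f = 2π·1000 = 6283 rad/s.
Step 2 — Component impedances:
  R: Z = R = 321 Ω
  L: Z = jωL = j·6283·0.0338 = 0 + j212.4 Ω
  C: Z = 1/(jωC) = -j/(ω·C) = 0 - j5.218 Ω
Step 3 — Parallel combination: 1/Z_total = 1/R + 1/L + 1/C; Z_total = 0.08913 - j5.348 Ω = 5.349∠-89.0° Ω.
Step 4 — Power factor: PF = cos(φ) = Re(Z)/|Z| = 0.08913/5.349 = 0.01666.
Step 5 — Type: Im(Z) = -5.348 ⇒ leading (phase φ = -89.0°).

PF = 0.01666 (leading, φ = -89.0°)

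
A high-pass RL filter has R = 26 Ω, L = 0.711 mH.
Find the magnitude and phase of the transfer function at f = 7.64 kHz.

Step 1 — Angular frequency: ω = 2π·7640 = 4.8e+04 rad/s.
Step 2 — Transfer function: H(jω) = jωL/(R + jωL).
Step 3 — Numerator jωL = j·34.13; denominator R + jωL = 26 + j34.13.
Step 4 — H = 0.6328 + j0.482.
Step 5 — Magnitude: |H| = 0.7955 (-2.0 dB); phase: φ = 37.3°.

|H| = 0.7955 (-2.0 dB), φ = 37.3°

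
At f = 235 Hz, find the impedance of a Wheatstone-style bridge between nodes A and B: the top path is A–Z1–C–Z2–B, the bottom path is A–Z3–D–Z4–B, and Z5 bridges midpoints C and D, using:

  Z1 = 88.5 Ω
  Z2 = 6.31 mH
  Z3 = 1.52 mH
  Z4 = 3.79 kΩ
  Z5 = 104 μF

Step 1 — Angular frequency: ω = 2π·f = 2π·235 = 1477 rad/s.
Step 2 — Component impedances:
  Z1: Z = R = 88.5 Ω
  Z2: Z = jωL = j·1477·0.00631 = 0 + j9.317 Ω
  Z3: Z = jωL = j·1477·0.00152 = 0 + j2.244 Ω
  Z4: Z = R = 3790 Ω
  Z5: Z = 1/(jωC) = -j/(ω·C) = 0 - j6.512 Ω
Step 3 — Bridge requires nodal analysis (the Z5 bridge couples midpoints C and D, so the two paths cannot be reduced to a simple series/parallel combination). Setting node B to ground and injecting 1 A at node A, the 3-node admittance system at A, C, D solves to V_A = Z_AB = 0.2074 + j5.059 Ω = 5.063∠87.7° Ω.

Z = 0.2074 + j5.059 Ω = 5.063∠87.7° Ω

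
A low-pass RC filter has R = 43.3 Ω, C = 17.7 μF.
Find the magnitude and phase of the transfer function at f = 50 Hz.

Step 1 — Angular frequency: ω = 2π·50 = 314.2 rad/s.
Step 2 — Transfer function: H(jω) = 1/(1 + jωRC).
Step 3 — Denominator: 1 + jωRC = 1 + j·314.2·43.3·1.77e-05 = 1 + j0.2408.
Step 4 — H = 0.9452 - j0.2276.
Step 5 — Magnitude: |H| = 0.9722 (-0.2 dB); phase: φ = -13.5°.

|H| = 0.9722 (-0.2 dB), φ = -13.5°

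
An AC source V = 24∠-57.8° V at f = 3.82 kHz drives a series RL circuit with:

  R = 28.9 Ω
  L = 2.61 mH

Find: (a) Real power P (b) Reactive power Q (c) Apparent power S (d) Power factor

Step 1 — Angular frequency: ω = 2π·f = 2π·3820 = 2.4e+04 rad/s.
Step 2 — Component impedances:
  R: Z = R = 28.9 Ω
  L: Z = jωL = j·2.4e+04·0.00261 = 0 + j62.64 Ω
Step 3 — Series combination: Z_total = R + L = 28.9 + j62.64 Ω = 68.99∠65.2° Ω.
Step 4 — Source phasor: V = 24∠-57.8° V = 12.79 - j20.31 V.
Step 5 — Current: I = V / Z = -0.1896 - j0.2916 A = 0.3479∠-123.0° A.
Step 6 — Complex power: S = V·I* = 3.497 + j7.581 VA.
Step 7 — Real power: P = Re(S) = 3.497 W.
Step 8 — Reactive power: Q = Im(S) = 7.581 VAR.
Step 9 — Apparent power: |S| = 8.349 VA.
Step 10 — Power factor: PF = P/|S| = 0.4189 (lagging).

(a) P = 3.497 W  (b) Q = 7.581 VAR  (c) S = 8.349 VA  (d) PF = 0.4189 (lagging)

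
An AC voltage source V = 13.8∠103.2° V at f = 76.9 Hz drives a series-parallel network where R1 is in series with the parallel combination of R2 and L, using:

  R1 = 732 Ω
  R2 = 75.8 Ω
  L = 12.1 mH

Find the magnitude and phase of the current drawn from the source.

Step 1 — Angular frequency: ω = 2π·f = 2π·76.9 = 483.2 rad/s.
Step 2 — Component impedances:
  R1: Z = R = 732 Ω
  R2: Z = R = 75.8 Ω
  L: Z = jωL = j·483.2·0.0121 = 0 + j5.846 Ω
Step 3 — Parallel branch: R2 || L = 1/(1/R2 + 1/L) = 0.4483 + j5.812 Ω.
Step 4 — Series with R1: Z_total = R1 + (R2 || L) = 732.4 + j5.812 Ω = 732.5∠0.5° Ω.
Step 5 — Source phasor: V = 13.8∠103.2° V = -3.151 + j13.44 V.
Step 6 — Ohm's law: I = V / Z_total = (-3.151 + j13.44) / (732.4 + j5.812) = -0.004157 + j0.01838 A.
Step 7 — Convert to polar: |I| = 0.01884 A, ∠I = 102.7°.

I = 0.01884∠102.7° A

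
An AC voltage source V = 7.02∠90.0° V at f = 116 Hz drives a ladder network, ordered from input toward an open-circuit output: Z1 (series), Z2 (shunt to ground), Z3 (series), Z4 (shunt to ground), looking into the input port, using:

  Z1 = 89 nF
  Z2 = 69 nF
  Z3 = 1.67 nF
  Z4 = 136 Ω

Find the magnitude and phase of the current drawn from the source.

Step 1 — Angular frequency: ω = 2π·f = 2π·116 = 728.8 rad/s.
Step 2 — Component impedances:
  Z1: Z = 1/(jωC) = -j/(ω·C) = 0 - j1.542e+04 Ω
  Z2: Z = 1/(jωC) = -j/(ω·C) = 0 - j1.988e+04 Ω
  Z3: Z = 1/(jωC) = -j/(ω·C) = 0 - j8.216e+05 Ω
  Z4: Z = R = 136 Ω
Step 3 — Ladder network (open output): work backward from the far end, alternating series and parallel combinations. Z_in = 0.07595 - j3.483e+04 Ω = 3.483e+04∠-90.0° Ω.
Step 4 — Source phasor: V = 7.02∠90.0° V = 0 + j7.02 V.
Step 5 — Ohm's law: I = V / Z_total = (0 + j7.02) / (0.07595 - j3.483e+04) = -0.0002015 + j4.395e-10 A.
Step 6 — Convert to polar: |I| = 0.0002015 A, ∠I = 180.0°.

I = 0.0002015∠180.0° A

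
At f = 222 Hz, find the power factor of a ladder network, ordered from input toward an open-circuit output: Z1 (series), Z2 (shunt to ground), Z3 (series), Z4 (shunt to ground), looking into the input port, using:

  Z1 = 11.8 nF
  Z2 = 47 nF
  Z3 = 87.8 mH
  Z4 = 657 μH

Step 1 — Angular frequency: ω = 2π·f = 2π·222 = 1395 rad/s.
Step 2 — Component impedances:
  Z1: Z = 1/(jωC) = -j/(ω·C) = 0 - j6.076e+04 Ω
  Z2: Z = 1/(jωC) = -j/(ω·C) = 0 - j1.525e+04 Ω
  Z3: Z = jωL = j·1395·0.0878 = 0 + j122.5 Ω
  Z4: Z = jωL = j·1395·0.000657 = 0 + j0.9164 Ω
Step 3 — Ladder network (open output): work backward from the far end, alternating series and parallel combinations. Z_in = 0 - j6.063e+04 Ω = 6.063e+04∠-90.0° Ω.
Step 4 — Power factor: PF = cos(φ) = Re(Z)/|Z| = 0/6.063e+04 = 0.
Step 5 — Type: Im(Z) = -6.063e+04 ⇒ leading (phase φ = -90.0°).

PF = 0 (leading, φ = -90.0°)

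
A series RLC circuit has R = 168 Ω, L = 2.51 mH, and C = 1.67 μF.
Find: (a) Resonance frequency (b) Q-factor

Step 1 — Resonance condition Im(Z)=0 gives ω₀ = 1/√(LC).
Step 2 — ω₀ = 1/√(0.00251·1.67e-06) = 1.545e+04 rad/s.
Step 3 — f₀ = ω₀/(2π) = 2458 Hz.
Step 4 — Series Q: Q = ω₀L/R = 1.545e+04·0.00251/168 = 0.2308.

(a) f₀ = 2458 Hz  (b) Q = 0.2308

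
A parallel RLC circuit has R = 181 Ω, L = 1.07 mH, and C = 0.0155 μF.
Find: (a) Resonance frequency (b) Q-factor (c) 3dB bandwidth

Step 1 — Resonance: ω₀ = 1/√(LC) = 1/√(0.00107·1.55e-08) = 2.456e+05 rad/s.
Step 2 — f₀ = ω₀/(2π) = 3.908e+04 Hz.
Step 3 — Parallel Q: Q = R/(ω₀L) = 181/(2.456e+05·0.00107) = 0.6889.
Step 4 — Bandwidth: Δω = ω₀/Q = 3.564e+05 rad/s; BW = Δω/(2π) = 5.673e+04 Hz.

(a) f₀ = 3.908e+04 Hz  (b) Q = 0.6889  (c) BW = 5.673e+04 Hz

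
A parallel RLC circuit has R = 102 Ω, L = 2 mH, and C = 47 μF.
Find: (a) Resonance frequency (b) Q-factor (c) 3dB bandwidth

Step 1 — Resonance: ω₀ = 1/√(LC) = 1/√(0.002·4.7e-05) = 3262 rad/s.
Step 2 — f₀ = ω₀/(2π) = 519.1 Hz.
Step 3 — Parallel Q: Q = R/(ω₀L) = 102/(3262·0.002) = 15.64.
Step 4 — Bandwidth: Δω = ω₀/Q = 208.6 rad/s; BW = Δω/(2π) = 33.2 Hz.

(a) f₀ = 519.1 Hz  (b) Q = 15.64  (c) BW = 33.2 Hz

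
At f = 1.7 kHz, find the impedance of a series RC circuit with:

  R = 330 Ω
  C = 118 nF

Step 1 — Angular frequency: ω = 2π·f = 2π·1700 = 1.068e+04 rad/s.
Step 2 — Component impedances:
  R: Z = R = 330 Ω
  C: Z = 1/(jωC) = -j/(ω·C) = 0 - j793.4 Ω
Step 3 — Series combination: Z_total = R + C = 330 - j793.4 Ω = 859.3∠-67.4° Ω.

Z = 330 - j793.4 Ω = 859.3∠-67.4° Ω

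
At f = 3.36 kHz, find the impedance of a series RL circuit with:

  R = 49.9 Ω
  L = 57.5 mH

Step 1 — Angular frequency: ω = 2π·f = 2π·3360 = 2.111e+04 rad/s.
Step 2 — Component impedances:
  R: Z = R = 49.9 Ω
  L: Z = jωL = j·2.111e+04·0.0575 = 0 + j1214 Ω
Step 3 — Series combination: Z_total = R + L = 49.9 + j1214 Ω = 1215∠87.6° Ω.

Z = 49.9 + j1214 Ω = 1215∠87.6° Ω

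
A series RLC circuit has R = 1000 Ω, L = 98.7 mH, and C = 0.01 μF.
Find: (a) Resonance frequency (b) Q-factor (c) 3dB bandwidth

Step 1 — Resonance condition Im(Z)=0 gives ω₀ = 1/√(LC).
Step 2 — ω₀ = 1/√(0.0987·1e-08) = 3.183e+04 rad/s.
Step 3 — f₀ = ω₀/(2π) = 5066 Hz.
Step 4 — Series Q: Q = ω₀L/R = 3.183e+04·0.0987/1000 = 3.142.
Step 5 — 3dB bandwidth: Δω = ω₀/Q = 1.013e+04 rad/s; BW = Δω/(2π) = 1613 Hz.

(a) f₀ = 5066 Hz  (b) Q = 3.142  (c) BW = 1613 Hz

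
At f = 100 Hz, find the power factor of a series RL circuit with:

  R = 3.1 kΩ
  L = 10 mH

Step 1 — Angular frequency: ω = 2π·f = 2π·100 = 628.3 rad/s.
Step 2 — Component impedances:
  R: Z = R = 3100 Ω
  L: Z = jωL = j·628.3·0.01 = 0 + j6.283 Ω
Step 3 — Series combination: Z_total = R + L = 3100 + j6.283 Ω = 3100∠0.1° Ω.
Step 4 — Power factor: PF = cos(φ) = Re(Z)/|Z| = 3100/3100 = 1.
Step 5 — Type: Im(Z) = 6.283 ⇒ lagging (phase φ = 0.1°).

PF = 1 (lagging, φ = 0.1°)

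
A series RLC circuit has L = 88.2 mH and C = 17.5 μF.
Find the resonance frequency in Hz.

Step 1 — Resonance condition Im(Z)=0 gives ω₀ = 1/√(LC).
Step 2 — ω₀ = 1/√(0.0882·1.75e-05) = 804.9 rad/s.
Step 3 — f₀ = ω₀/(2π) = 128.1 Hz.

f₀ = 128.1 Hz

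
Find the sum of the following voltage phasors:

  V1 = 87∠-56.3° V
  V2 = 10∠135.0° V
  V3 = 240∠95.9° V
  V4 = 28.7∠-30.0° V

Step 1 — Convert each phasor to rectangular form:
  V1 = 87·(cos(-56.3°) + j·sin(-56.3°)) = 48.27 - j72.38 V
  V2 = 10·(cos(135.0°) + j·sin(135.0°)) = -7.071 + j7.071 V
  V3 = 240·(cos(95.9°) + j·sin(95.9°)) = -24.67 + j238.7 V
  V4 = 28.7·(cos(-30.0°) + j·sin(-30.0°)) = 24.85 - j14.35 V
Step 2 — Sum components: V_total = 41.39 + j159.1 V.
Step 3 — Convert to polar: |V_total| = 164.4 V, ∠V_total = 75.4°.

V_total = 164.4∠75.4° V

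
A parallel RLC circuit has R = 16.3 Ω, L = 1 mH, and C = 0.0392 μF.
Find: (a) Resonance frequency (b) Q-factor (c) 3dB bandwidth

Step 1 — Resonance: ω₀ = 1/√(LC) = 1/√(0.001·3.92e-08) = 1.597e+05 rad/s.
Step 2 — f₀ = ω₀/(2π) = 2.542e+04 Hz.
Step 3 — Parallel Q: Q = R/(ω₀L) = 16.3/(1.597e+05·0.001) = 0.1021.
Step 4 — Bandwidth: Δω = ω₀/Q = 1.565e+06 rad/s; BW = Δω/(2π) = 2.491e+05 Hz.

(a) f₀ = 2.542e+04 Hz  (b) Q = 0.1021  (c) BW = 2.491e+05 Hz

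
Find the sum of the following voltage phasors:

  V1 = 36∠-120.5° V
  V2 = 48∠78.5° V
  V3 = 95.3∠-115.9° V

Step 1 — Convert each phasor to rectangular form:
  V1 = 36·(cos(-120.5°) + j·sin(-120.5°)) = -18.27 - j31.02 V
  V2 = 48·(cos(78.5°) + j·sin(78.5°)) = 9.57 + j47.04 V
  V3 = 95.3·(cos(-115.9°) + j·sin(-115.9°)) = -41.63 - j85.73 V
Step 2 — Sum components: V_total = -50.33 - j69.71 V.
Step 3 — Convert to polar: |V_total| = 85.98 V, ∠V_total = -125.8°.

V_total = 85.98∠-125.8° V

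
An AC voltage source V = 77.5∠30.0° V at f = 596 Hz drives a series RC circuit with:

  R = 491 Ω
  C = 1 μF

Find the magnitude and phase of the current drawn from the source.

Step 1 — Angular frequency: ω = 2π·f = 2π·596 = 3745 rad/s.
Step 2 — Component impedances:
  R: Z = R = 491 Ω
  C: Z = 1/(jωC) = -j/(ω·C) = 0 - j267 Ω
Step 3 — Series combination: Z_total = R + C = 491 - j267 Ω = 558.9∠-28.5° Ω.
Step 4 — Source phasor: V = 77.5∠30.0° V = 67.12 + j38.75 V.
Step 5 — Ohm's law: I = V / Z_total = (67.12 + j38.75) / (491 - j267) = 0.07237 + j0.1183 A.
Step 6 — Convert to polar: |I| = 0.1387 A, ∠I = 58.5°.

I = 0.1387∠58.5° A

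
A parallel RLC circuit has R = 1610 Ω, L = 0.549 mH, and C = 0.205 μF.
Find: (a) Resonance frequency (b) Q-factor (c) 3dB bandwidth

Step 1 — Resonance: ω₀ = 1/√(LC) = 1/√(0.000549·2.05e-07) = 9.426e+04 rad/s.
Step 2 — f₀ = ω₀/(2π) = 1.5e+04 Hz.
Step 3 — Parallel Q: Q = R/(ω₀L) = 1610/(9.426e+04·0.000549) = 31.11.
Step 4 — Bandwidth: Δω = ω₀/Q = 3030 rad/s; BW = Δω/(2π) = 482.2 Hz.

(a) f₀ = 1.5e+04 Hz  (b) Q = 31.11  (c) BW = 482.2 Hz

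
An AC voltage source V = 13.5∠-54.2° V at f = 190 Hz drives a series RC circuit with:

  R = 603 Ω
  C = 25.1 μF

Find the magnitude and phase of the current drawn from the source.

Step 1 — Angular frequency: ω = 2π·f = 2π·190 = 1194 rad/s.
Step 2 — Component impedances:
  R: Z = R = 603 Ω
  C: Z = 1/(jωC) = -j/(ω·C) = 0 - j33.37 Ω
Step 3 — Series combination: Z_total = R + C = 603 - j33.37 Ω = 603.9∠-3.2° Ω.
Step 4 — Source phasor: V = 13.5∠-54.2° V = 7.897 - j10.95 V.
Step 5 — Ohm's law: I = V / Z_total = (7.897 - j10.95) / (603 - j33.37) = 0.01406 - j0.01738 A.
Step 6 — Convert to polar: |I| = 0.02235 A, ∠I = -51.0°.

I = 0.02235∠-51.0° A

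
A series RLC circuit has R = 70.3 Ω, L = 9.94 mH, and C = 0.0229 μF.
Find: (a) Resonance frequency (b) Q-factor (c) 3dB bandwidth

Step 1 — Resonance: ω₀ = 1/√(LC) = 1/√(0.00994·2.29e-08) = 6.628e+04 rad/s.
Step 2 — f₀ = ω₀/(2π) = 1.055e+04 Hz.
Step 3 — Series Q: Q = ω₀L/R = 6.628e+04·0.00994/70.3 = 9.372.
Step 4 — Bandwidth: Δω = ω₀/Q = 7072 rad/s; BW = Δω/(2π) = 1126 Hz.

(a) f₀ = 1.055e+04 Hz  (b) Q = 9.372  (c) BW = 1126 Hz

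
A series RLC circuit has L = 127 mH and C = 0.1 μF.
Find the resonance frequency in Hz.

Step 1 — Resonance condition Im(Z)=0 gives ω₀ = 1/√(LC).
Step 2 — ω₀ = 1/√(0.127·1e-07) = 8874 rad/s.
Step 3 — f₀ = ω₀/(2π) = 1412 Hz.

f₀ = 1412 Hz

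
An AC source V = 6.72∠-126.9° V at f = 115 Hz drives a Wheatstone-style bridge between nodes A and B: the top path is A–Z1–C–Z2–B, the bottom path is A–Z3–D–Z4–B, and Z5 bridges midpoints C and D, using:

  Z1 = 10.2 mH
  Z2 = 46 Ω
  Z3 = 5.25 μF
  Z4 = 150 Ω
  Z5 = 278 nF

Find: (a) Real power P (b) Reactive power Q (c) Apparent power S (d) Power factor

Step 1 — Angular frequency: ω = 2π·f = 2π·115 = 722.6 rad/s.
Step 2 — Component impedances:
  Z1: Z = jωL = j·722.6·0.0102 = 0 + j7.37 Ω
  Z2: Z = R = 46 Ω
  Z3: Z = 1/(jωC) = -j/(ω·C) = 0 - j263.6 Ω
  Z4: Z = R = 150 Ω
  Z5: Z = 1/(jωC) = -j/(ω·C) = 0 - j4978 Ω
Step 3 — Bridge requires nodal analysis (the Z5 bridge couples midpoints C and D, so the two paths cannot be reduced to a simple series/parallel combination). Setting node B to ground and injecting 1 A at node A, the 3-node admittance system at A, C, D solves to V_A = Z_AB = 43.46 + j0.9383 Ω = 43.47∠1.2° Ω.
Step 4 — Source phasor: V = 6.72∠-126.9° V = -4.035 - j5.374 V.
Step 5 — Current: I = V / Z = -0.09545 - j0.1216 A = 0.1546∠-128.1° A.
Step 6 — Complex power: S = V·I* = 1.038 + j0.02242 VA.
Step 7 — Real power: P = Re(S) = 1.038 W.
Step 8 — Reactive power: Q = Im(S) = 0.02242 VAR.
Step 9 — Apparent power: |S| = 1.039 VA.
Step 10 — Power factor: PF = P/|S| = 0.9998 (lagging).

(a) P = 1.038 W  (b) Q = 0.02242 VAR  (c) S = 1.039 VA  (d) PF = 0.9998 (lagging)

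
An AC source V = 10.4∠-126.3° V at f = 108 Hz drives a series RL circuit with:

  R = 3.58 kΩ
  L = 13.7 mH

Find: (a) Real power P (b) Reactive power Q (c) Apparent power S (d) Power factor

Step 1 — Angular frequency: ω = 2π·f = 2π·108 = 678.6 rad/s.
Step 2 — Component impedances:
  R: Z = R = 3580 Ω
  L: Z = jωL = j·678.6·0.0137 = 0 + j9.297 Ω
Step 3 — Series combination: Z_total = R + L = 3580 + j9.297 Ω = 3580∠0.1° Ω.
Step 4 — Source phasor: V = 10.4∠-126.3° V = -6.157 - j8.382 V.
Step 5 — Current: I = V / Z = -0.001726 - j0.002337 A = 0.002905∠-126.4° A.
Step 6 — Complex power: S = V·I* = 0.03021 + j7.846e-05 VA.
Step 7 — Real power: P = Re(S) = 0.03021 W.
Step 8 — Reactive power: Q = Im(S) = 7.846e-05 VAR.
Step 9 — Apparent power: |S| = 0.03021 VA.
Step 10 — Power factor: PF = P/|S| = 1 (lagging).

(a) P = 0.03021 W  (b) Q = 7.846e-05 VAR  (c) S = 0.03021 VA  (d) PF = 1 (lagging)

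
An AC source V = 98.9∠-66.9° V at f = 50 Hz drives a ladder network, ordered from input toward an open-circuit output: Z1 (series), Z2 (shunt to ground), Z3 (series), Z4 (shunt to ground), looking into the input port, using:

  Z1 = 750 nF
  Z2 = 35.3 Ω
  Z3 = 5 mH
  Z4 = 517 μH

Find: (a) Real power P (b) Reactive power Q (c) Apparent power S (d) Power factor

Step 1 — Angular frequency: ω = 2π·f = 2π·50 = 314.2 rad/s.
Step 2 — Component impedances:
  Z1: Z = 1/(jωC) = -j/(ω·C) = 0 - j4244 Ω
  Z2: Z = R = 35.3 Ω
  Z3: Z = jωL = j·314.2·0.005 = 0 + j1.571 Ω
  Z4: Z = jωL = j·314.2·0.000517 = 0 + j0.1624 Ω
Step 3 — Ladder network (open output): work backward from the far end, alternating series and parallel combinations. Z_in = 0.0849 - j4242 Ω = 4242∠-90.0° Ω.
Step 4 — Source phasor: V = 98.9∠-66.9° V = 38.8 - j90.97 V.
Step 5 — Current: I = V / Z = 0.02144 + j0.009146 A = 0.02331∠23.1° A.
Step 6 — Complex power: S = V·I* = 4.614e-05 - j2.306 VA.
Step 7 — Real power: P = Re(S) = 4.614e-05 W.
Step 8 — Reactive power: Q = Im(S) = -2.306 VAR.
Step 9 — Apparent power: |S| = 2.306 VA.
Step 10 — Power factor: PF = P/|S| = 2.001e-05 (leading).

(a) P = 4.614e-05 W  (b) Q = -2.306 VAR  (c) S = 2.306 VA  (d) PF = 2.001e-05 (leading)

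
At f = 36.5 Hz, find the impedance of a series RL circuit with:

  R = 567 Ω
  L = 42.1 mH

Step 1 — Angular frequency: ω = 2π·f = 2π·36.5 = 229.3 rad/s.
Step 2 — Component impedances:
  R: Z = R = 567 Ω
  L: Z = jωL = j·229.3·0.0421 = 0 + j9.655 Ω
Step 3 — Series combination: Z_total = R + L = 567 + j9.655 Ω = 567.1∠1.0° Ω.

Z = 567 + j9.655 Ω = 567.1∠1.0° Ω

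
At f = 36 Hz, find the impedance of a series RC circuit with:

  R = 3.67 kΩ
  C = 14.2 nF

Step 1 — Angular frequency: ω = 2π·f = 2π·36 = 226.2 rad/s.
Step 2 — Component impedances:
  R: Z = R = 3670 Ω
  C: Z = 1/(jωC) = -j/(ω·C) = 0 - j3.113e+05 Ω
Step 3 — Series combination: Z_total = R + C = 3670 - j3.113e+05 Ω = 3.114e+05∠-89.3° Ω.

Z = 3670 - j3.113e+05 Ω = 3.114e+05∠-89.3° Ω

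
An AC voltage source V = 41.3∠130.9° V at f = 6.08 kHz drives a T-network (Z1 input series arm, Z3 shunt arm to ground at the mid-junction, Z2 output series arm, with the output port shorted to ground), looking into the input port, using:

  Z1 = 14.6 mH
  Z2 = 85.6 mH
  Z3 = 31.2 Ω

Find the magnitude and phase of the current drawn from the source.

Step 1 — Angular frequency: ω = 2π·f = 2π·6080 = 3.82e+04 rad/s.
Step 2 — Component impedances:
  Z1: Z = jωL = j·3.82e+04·0.0146 = 0 + j557.7 Ω
  Z2: Z = jωL = j·3.82e+04·0.0856 = 0 + j3270 Ω
  Z3: Z = R = 31.2 Ω
Step 3 — With the output port shorted to ground, the output series arm Z2 runs from the junction to ground; the shunt arm Z3 also runs from the junction to ground. They appear in parallel: Z3 || Z2 = 31.2 + j0.2977 Ω.
Step 4 — Series with input arm Z1: Z_in = Z1 + (Z3 || Z2) = 31.2 + j558 Ω = 558.9∠86.8° Ω.
Step 5 — Source phasor: V = 41.3∠130.9° V = -27.04 + j31.22 V.
Step 6 — Ohm's law: I = V / Z_total = (-27.04 + j31.22) / (31.2 + j558) = 0.05306 + j0.05142 A.
Step 7 — Convert to polar: |I| = 0.07389 A, ∠I = 44.1°.

I = 0.07389∠44.1° A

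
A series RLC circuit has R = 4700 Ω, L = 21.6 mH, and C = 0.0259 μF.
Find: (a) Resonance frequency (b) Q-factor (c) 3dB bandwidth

Step 1 — Resonance: ω₀ = 1/√(LC) = 1/√(0.0216·2.59e-08) = 4.228e+04 rad/s.
Step 2 — f₀ = ω₀/(2π) = 6729 Hz.
Step 3 — Series Q: Q = ω₀L/R = 4.228e+04·0.0216/4700 = 0.1943.
Step 4 — Bandwidth: Δω = ω₀/Q = 2.176e+05 rad/s; BW = Δω/(2π) = 3.463e+04 Hz.

(a) f₀ = 6729 Hz  (b) Q = 0.1943  (c) BW = 3.463e+04 Hz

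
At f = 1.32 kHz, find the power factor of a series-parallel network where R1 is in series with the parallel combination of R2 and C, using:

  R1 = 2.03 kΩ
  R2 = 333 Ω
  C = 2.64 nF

Step 1 — Angular frequency: ω = 2π·f = 2π·1320 = 8294 rad/s.
Step 2 — Component impedances:
  R1: Z = R = 2030 Ω
  R2: Z = R = 333 Ω
  C: Z = 1/(jωC) = -j/(ω·C) = 0 - j4.567e+04 Ω
Step 3 — Parallel branch: R2 || C = 1/(1/R2 + 1/C) = 333 - j2.428 Ω.
Step 4 — Series with R1: Z_total = R1 + (R2 || C) = 2363 - j2.428 Ω = 2363∠-0.1° Ω.
Step 5 — Power factor: PF = cos(φ) = Re(Z)/|Z| = 2363/2363 = 1.
Step 6 — Type: Im(Z) = -2.428 ⇒ leading (phase φ = -0.1°).

PF = 1 (leading, φ = -0.1°)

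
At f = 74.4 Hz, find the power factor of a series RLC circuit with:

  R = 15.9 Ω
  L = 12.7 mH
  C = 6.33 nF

Step 1 — Angular frequency: ω = 2π·f = 2π·74.4 = 467.5 rad/s.
Step 2 — Component impedances:
  R: Z = R = 15.9 Ω
  L: Z = jωL = j·467.5·0.0127 = 0 + j5.937 Ω
  C: Z = 1/(jωC) = -j/(ω·C) = 0 - j3.379e+05 Ω
Step 3 — Series combination: Z_total = R + L + C = 15.9 - j3.379e+05 Ω = 3.379e+05∠-90.0° Ω.
Step 4 — Power factor: PF = cos(φ) = Re(Z)/|Z| = 15.9/3.3794e+05 = 4.705e-05.
Step 5 — Type: Im(Z) = -3.379e+05 ⇒ leading (phase φ = -90.0°).

PF = 4.705e-05 (leading, φ = -90.0°)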